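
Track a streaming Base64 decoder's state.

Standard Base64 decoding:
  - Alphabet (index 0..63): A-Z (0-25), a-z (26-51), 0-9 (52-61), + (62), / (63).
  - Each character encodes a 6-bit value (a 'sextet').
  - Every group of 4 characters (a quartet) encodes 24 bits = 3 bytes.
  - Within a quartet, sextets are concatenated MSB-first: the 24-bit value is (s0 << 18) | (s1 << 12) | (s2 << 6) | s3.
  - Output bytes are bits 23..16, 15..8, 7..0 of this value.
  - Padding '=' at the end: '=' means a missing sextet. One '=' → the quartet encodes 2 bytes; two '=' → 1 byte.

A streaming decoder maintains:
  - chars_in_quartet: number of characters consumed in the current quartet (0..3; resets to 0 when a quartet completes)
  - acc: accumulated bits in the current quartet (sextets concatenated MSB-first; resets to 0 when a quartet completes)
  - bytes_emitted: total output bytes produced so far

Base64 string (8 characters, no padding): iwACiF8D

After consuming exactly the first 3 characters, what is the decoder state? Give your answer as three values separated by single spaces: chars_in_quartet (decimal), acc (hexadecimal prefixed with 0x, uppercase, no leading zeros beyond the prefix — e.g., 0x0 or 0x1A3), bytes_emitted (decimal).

Answer: 3 0x22C00 0

Derivation:
After char 0 ('i'=34): chars_in_quartet=1 acc=0x22 bytes_emitted=0
After char 1 ('w'=48): chars_in_quartet=2 acc=0x8B0 bytes_emitted=0
After char 2 ('A'=0): chars_in_quartet=3 acc=0x22C00 bytes_emitted=0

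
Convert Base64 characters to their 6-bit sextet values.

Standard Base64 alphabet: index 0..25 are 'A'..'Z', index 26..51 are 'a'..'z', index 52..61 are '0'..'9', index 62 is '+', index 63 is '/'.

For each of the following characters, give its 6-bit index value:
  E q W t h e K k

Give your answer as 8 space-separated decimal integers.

'E': A..Z range, ord('E') − ord('A') = 4
'q': a..z range, 26 + ord('q') − ord('a') = 42
'W': A..Z range, ord('W') − ord('A') = 22
't': a..z range, 26 + ord('t') − ord('a') = 45
'h': a..z range, 26 + ord('h') − ord('a') = 33
'e': a..z range, 26 + ord('e') − ord('a') = 30
'K': A..Z range, ord('K') − ord('A') = 10
'k': a..z range, 26 + ord('k') − ord('a') = 36

Answer: 4 42 22 45 33 30 10 36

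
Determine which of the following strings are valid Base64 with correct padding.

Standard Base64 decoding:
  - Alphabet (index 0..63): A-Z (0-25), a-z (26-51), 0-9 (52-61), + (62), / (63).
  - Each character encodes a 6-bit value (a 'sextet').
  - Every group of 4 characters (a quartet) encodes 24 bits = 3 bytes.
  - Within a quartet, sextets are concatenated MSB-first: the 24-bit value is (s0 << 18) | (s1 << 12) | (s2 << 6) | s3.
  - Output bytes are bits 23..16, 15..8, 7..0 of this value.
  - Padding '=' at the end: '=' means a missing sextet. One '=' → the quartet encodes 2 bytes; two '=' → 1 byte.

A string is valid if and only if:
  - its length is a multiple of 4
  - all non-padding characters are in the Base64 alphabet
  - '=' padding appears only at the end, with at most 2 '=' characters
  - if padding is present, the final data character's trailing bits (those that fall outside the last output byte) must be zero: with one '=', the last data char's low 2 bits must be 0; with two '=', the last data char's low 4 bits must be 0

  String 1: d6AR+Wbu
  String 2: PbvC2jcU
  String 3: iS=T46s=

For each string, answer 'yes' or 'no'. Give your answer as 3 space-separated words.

String 1: 'd6AR+Wbu' → valid
String 2: 'PbvC2jcU' → valid
String 3: 'iS=T46s=' → invalid (bad char(s): ['=']; '=' in middle)

Answer: yes yes no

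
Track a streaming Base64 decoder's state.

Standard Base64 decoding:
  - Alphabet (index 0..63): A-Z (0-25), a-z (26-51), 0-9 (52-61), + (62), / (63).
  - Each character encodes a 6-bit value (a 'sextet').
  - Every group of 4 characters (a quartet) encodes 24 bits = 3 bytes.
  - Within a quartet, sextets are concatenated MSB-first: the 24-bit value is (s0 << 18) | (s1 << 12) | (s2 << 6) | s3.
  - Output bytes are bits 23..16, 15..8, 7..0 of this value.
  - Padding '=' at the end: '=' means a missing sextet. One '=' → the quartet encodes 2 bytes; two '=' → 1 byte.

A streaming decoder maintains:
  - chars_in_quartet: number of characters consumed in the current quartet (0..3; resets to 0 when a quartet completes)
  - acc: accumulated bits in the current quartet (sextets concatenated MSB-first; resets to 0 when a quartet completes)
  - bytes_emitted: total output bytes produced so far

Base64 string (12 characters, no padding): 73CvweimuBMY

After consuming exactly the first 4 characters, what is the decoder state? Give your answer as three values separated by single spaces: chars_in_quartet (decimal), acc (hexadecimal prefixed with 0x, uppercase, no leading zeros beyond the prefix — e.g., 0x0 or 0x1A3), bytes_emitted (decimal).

Answer: 0 0x0 3

Derivation:
After char 0 ('7'=59): chars_in_quartet=1 acc=0x3B bytes_emitted=0
After char 1 ('3'=55): chars_in_quartet=2 acc=0xEF7 bytes_emitted=0
After char 2 ('C'=2): chars_in_quartet=3 acc=0x3BDC2 bytes_emitted=0
After char 3 ('v'=47): chars_in_quartet=4 acc=0xEF70AF -> emit EF 70 AF, reset; bytes_emitted=3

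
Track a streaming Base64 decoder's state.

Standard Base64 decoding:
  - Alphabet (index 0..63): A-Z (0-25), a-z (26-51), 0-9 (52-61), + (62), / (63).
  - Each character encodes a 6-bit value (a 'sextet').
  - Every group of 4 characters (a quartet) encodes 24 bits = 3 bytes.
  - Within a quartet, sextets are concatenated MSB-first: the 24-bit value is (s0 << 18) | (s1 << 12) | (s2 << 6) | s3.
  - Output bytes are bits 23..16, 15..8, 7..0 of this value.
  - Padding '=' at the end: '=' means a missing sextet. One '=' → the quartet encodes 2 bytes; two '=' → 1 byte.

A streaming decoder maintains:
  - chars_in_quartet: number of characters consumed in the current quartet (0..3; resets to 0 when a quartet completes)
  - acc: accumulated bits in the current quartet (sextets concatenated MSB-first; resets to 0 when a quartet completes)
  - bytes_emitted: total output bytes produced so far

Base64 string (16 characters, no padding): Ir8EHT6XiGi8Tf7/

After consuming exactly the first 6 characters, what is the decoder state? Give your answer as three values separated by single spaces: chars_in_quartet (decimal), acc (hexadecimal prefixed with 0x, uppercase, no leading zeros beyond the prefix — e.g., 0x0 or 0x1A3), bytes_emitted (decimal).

After char 0 ('I'=8): chars_in_quartet=1 acc=0x8 bytes_emitted=0
After char 1 ('r'=43): chars_in_quartet=2 acc=0x22B bytes_emitted=0
After char 2 ('8'=60): chars_in_quartet=3 acc=0x8AFC bytes_emitted=0
After char 3 ('E'=4): chars_in_quartet=4 acc=0x22BF04 -> emit 22 BF 04, reset; bytes_emitted=3
After char 4 ('H'=7): chars_in_quartet=1 acc=0x7 bytes_emitted=3
After char 5 ('T'=19): chars_in_quartet=2 acc=0x1D3 bytes_emitted=3

Answer: 2 0x1D3 3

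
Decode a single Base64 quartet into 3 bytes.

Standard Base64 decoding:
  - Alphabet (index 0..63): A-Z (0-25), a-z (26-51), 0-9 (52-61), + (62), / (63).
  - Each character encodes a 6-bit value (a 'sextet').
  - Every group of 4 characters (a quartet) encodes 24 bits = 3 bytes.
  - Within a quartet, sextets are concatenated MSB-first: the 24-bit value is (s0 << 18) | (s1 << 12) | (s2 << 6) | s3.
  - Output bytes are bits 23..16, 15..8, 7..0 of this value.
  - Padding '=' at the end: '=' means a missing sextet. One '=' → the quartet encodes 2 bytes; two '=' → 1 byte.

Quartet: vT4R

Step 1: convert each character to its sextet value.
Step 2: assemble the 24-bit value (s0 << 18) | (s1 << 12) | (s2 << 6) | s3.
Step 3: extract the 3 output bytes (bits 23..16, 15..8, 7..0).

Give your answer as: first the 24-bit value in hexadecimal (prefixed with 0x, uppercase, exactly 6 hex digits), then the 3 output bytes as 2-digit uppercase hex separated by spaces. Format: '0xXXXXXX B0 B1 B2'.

Sextets: v=47, T=19, 4=56, R=17
24-bit: (47<<18) | (19<<12) | (56<<6) | 17
      = 0xBC0000 | 0x013000 | 0x000E00 | 0x000011
      = 0xBD3E11
Bytes: (v>>16)&0xFF=BD, (v>>8)&0xFF=3E, v&0xFF=11

Answer: 0xBD3E11 BD 3E 11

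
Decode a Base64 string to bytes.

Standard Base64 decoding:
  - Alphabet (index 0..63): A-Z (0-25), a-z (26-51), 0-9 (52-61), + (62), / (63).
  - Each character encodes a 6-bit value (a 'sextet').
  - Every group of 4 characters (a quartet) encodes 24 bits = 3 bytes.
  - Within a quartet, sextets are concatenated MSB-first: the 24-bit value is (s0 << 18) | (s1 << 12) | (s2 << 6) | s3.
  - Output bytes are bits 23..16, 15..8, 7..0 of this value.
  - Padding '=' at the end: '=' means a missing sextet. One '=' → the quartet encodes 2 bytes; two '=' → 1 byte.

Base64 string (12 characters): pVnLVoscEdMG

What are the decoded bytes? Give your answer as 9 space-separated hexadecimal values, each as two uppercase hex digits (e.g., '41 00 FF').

After char 0 ('p'=41): chars_in_quartet=1 acc=0x29 bytes_emitted=0
After char 1 ('V'=21): chars_in_quartet=2 acc=0xA55 bytes_emitted=0
After char 2 ('n'=39): chars_in_quartet=3 acc=0x29567 bytes_emitted=0
After char 3 ('L'=11): chars_in_quartet=4 acc=0xA559CB -> emit A5 59 CB, reset; bytes_emitted=3
After char 4 ('V'=21): chars_in_quartet=1 acc=0x15 bytes_emitted=3
After char 5 ('o'=40): chars_in_quartet=2 acc=0x568 bytes_emitted=3
After char 6 ('s'=44): chars_in_quartet=3 acc=0x15A2C bytes_emitted=3
After char 7 ('c'=28): chars_in_quartet=4 acc=0x568B1C -> emit 56 8B 1C, reset; bytes_emitted=6
After char 8 ('E'=4): chars_in_quartet=1 acc=0x4 bytes_emitted=6
After char 9 ('d'=29): chars_in_quartet=2 acc=0x11D bytes_emitted=6
After char 10 ('M'=12): chars_in_quartet=3 acc=0x474C bytes_emitted=6
After char 11 ('G'=6): chars_in_quartet=4 acc=0x11D306 -> emit 11 D3 06, reset; bytes_emitted=9

Answer: A5 59 CB 56 8B 1C 11 D3 06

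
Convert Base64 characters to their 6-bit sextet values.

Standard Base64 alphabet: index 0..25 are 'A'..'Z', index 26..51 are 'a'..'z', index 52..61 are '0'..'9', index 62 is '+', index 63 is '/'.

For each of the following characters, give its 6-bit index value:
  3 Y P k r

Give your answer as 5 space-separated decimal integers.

'3': 0..9 range, 52 + ord('3') − ord('0') = 55
'Y': A..Z range, ord('Y') − ord('A') = 24
'P': A..Z range, ord('P') − ord('A') = 15
'k': a..z range, 26 + ord('k') − ord('a') = 36
'r': a..z range, 26 + ord('r') − ord('a') = 43

Answer: 55 24 15 36 43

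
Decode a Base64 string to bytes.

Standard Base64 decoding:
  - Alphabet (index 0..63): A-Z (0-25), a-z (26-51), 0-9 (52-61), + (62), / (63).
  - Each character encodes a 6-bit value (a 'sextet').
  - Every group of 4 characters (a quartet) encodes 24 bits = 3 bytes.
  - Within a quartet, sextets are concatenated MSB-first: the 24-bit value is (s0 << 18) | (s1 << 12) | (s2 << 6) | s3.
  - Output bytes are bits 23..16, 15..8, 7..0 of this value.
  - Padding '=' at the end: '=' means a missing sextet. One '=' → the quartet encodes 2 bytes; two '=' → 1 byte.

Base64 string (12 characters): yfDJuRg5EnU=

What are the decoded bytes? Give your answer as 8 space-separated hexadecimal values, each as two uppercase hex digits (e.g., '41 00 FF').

Answer: C9 F0 C9 B9 18 39 12 75

Derivation:
After char 0 ('y'=50): chars_in_quartet=1 acc=0x32 bytes_emitted=0
After char 1 ('f'=31): chars_in_quartet=2 acc=0xC9F bytes_emitted=0
After char 2 ('D'=3): chars_in_quartet=3 acc=0x327C3 bytes_emitted=0
After char 3 ('J'=9): chars_in_quartet=4 acc=0xC9F0C9 -> emit C9 F0 C9, reset; bytes_emitted=3
After char 4 ('u'=46): chars_in_quartet=1 acc=0x2E bytes_emitted=3
After char 5 ('R'=17): chars_in_quartet=2 acc=0xB91 bytes_emitted=3
After char 6 ('g'=32): chars_in_quartet=3 acc=0x2E460 bytes_emitted=3
After char 7 ('5'=57): chars_in_quartet=4 acc=0xB91839 -> emit B9 18 39, reset; bytes_emitted=6
After char 8 ('E'=4): chars_in_quartet=1 acc=0x4 bytes_emitted=6
After char 9 ('n'=39): chars_in_quartet=2 acc=0x127 bytes_emitted=6
After char 10 ('U'=20): chars_in_quartet=3 acc=0x49D4 bytes_emitted=6
Padding '=': partial quartet acc=0x49D4 -> emit 12 75; bytes_emitted=8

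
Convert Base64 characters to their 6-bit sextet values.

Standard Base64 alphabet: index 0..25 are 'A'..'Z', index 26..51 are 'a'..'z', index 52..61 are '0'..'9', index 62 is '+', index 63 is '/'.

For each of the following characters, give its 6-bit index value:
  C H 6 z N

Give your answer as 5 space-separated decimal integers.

'C': A..Z range, ord('C') − ord('A') = 2
'H': A..Z range, ord('H') − ord('A') = 7
'6': 0..9 range, 52 + ord('6') − ord('0') = 58
'z': a..z range, 26 + ord('z') − ord('a') = 51
'N': A..Z range, ord('N') − ord('A') = 13

Answer: 2 7 58 51 13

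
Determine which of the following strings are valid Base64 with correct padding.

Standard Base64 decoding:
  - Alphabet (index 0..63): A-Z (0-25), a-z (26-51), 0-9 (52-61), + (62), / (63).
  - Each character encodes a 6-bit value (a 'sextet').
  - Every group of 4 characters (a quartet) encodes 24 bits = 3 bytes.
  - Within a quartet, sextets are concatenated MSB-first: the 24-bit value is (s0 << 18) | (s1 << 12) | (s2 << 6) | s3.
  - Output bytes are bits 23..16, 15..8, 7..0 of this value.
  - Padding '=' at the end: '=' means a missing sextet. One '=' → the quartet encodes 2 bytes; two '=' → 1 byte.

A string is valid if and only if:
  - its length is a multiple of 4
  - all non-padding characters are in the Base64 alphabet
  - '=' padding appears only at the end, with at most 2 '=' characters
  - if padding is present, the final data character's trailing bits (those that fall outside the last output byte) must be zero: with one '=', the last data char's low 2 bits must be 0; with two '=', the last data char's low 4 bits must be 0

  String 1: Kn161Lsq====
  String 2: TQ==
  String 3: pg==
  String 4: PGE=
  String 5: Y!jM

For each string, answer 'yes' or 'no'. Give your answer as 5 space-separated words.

String 1: 'Kn161Lsq====' → invalid (4 pad chars (max 2))
String 2: 'TQ==' → valid
String 3: 'pg==' → valid
String 4: 'PGE=' → valid
String 5: 'Y!jM' → invalid (bad char(s): ['!'])

Answer: no yes yes yes no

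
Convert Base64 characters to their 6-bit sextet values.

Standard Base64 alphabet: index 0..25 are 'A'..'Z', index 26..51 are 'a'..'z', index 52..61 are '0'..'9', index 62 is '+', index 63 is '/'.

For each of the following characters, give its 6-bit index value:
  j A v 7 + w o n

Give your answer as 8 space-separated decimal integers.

Answer: 35 0 47 59 62 48 40 39

Derivation:
'j': a..z range, 26 + ord('j') − ord('a') = 35
'A': A..Z range, ord('A') − ord('A') = 0
'v': a..z range, 26 + ord('v') − ord('a') = 47
'7': 0..9 range, 52 + ord('7') − ord('0') = 59
'+': index 62
'w': a..z range, 26 + ord('w') − ord('a') = 48
'o': a..z range, 26 + ord('o') − ord('a') = 40
'n': a..z range, 26 + ord('n') − ord('a') = 39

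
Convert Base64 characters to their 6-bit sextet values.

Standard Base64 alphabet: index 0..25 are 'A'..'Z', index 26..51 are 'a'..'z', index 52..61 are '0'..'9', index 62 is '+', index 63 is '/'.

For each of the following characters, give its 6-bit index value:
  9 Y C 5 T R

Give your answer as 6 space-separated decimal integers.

Answer: 61 24 2 57 19 17

Derivation:
'9': 0..9 range, 52 + ord('9') − ord('0') = 61
'Y': A..Z range, ord('Y') − ord('A') = 24
'C': A..Z range, ord('C') − ord('A') = 2
'5': 0..9 range, 52 + ord('5') − ord('0') = 57
'T': A..Z range, ord('T') − ord('A') = 19
'R': A..Z range, ord('R') − ord('A') = 17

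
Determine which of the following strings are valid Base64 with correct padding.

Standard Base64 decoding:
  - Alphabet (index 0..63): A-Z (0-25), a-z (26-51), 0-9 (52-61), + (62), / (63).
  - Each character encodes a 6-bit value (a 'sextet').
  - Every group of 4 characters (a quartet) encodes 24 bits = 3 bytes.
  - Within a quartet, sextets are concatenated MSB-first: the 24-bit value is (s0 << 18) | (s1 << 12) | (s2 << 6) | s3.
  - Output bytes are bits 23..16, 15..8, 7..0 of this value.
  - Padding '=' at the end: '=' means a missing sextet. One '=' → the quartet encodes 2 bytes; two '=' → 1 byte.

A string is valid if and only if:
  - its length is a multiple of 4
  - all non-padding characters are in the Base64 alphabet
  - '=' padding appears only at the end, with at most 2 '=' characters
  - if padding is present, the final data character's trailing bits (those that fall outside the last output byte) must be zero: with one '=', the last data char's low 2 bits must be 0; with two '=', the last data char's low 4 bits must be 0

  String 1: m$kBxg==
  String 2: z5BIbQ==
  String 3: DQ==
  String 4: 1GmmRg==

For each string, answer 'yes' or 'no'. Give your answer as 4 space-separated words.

Answer: no yes yes yes

Derivation:
String 1: 'm$kBxg==' → invalid (bad char(s): ['$'])
String 2: 'z5BIbQ==' → valid
String 3: 'DQ==' → valid
String 4: '1GmmRg==' → valid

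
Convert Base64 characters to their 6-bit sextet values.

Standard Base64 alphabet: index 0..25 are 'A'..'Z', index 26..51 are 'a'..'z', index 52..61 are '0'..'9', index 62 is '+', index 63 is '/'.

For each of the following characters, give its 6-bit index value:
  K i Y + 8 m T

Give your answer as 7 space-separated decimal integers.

'K': A..Z range, ord('K') − ord('A') = 10
'i': a..z range, 26 + ord('i') − ord('a') = 34
'Y': A..Z range, ord('Y') − ord('A') = 24
'+': index 62
'8': 0..9 range, 52 + ord('8') − ord('0') = 60
'm': a..z range, 26 + ord('m') − ord('a') = 38
'T': A..Z range, ord('T') − ord('A') = 19

Answer: 10 34 24 62 60 38 19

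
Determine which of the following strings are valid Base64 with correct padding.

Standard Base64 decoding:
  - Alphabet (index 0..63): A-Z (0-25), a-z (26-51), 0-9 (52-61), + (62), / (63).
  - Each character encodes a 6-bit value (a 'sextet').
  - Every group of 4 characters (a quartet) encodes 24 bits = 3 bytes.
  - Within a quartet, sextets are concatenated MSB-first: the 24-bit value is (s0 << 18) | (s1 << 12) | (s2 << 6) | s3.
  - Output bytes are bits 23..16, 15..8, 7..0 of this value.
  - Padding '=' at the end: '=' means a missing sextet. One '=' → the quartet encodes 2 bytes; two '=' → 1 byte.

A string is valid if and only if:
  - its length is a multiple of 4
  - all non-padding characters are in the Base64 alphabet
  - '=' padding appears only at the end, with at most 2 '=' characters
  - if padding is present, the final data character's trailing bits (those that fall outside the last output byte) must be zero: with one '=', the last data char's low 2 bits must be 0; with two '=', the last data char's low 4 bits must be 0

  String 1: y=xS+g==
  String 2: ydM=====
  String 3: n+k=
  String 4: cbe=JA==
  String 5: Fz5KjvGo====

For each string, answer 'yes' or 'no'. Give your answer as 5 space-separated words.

String 1: 'y=xS+g==' → invalid (bad char(s): ['=']; '=' in middle)
String 2: 'ydM=====' → invalid (5 pad chars (max 2))
String 3: 'n+k=' → valid
String 4: 'cbe=JA==' → invalid (bad char(s): ['=']; '=' in middle)
String 5: 'Fz5KjvGo====' → invalid (4 pad chars (max 2))

Answer: no no yes no no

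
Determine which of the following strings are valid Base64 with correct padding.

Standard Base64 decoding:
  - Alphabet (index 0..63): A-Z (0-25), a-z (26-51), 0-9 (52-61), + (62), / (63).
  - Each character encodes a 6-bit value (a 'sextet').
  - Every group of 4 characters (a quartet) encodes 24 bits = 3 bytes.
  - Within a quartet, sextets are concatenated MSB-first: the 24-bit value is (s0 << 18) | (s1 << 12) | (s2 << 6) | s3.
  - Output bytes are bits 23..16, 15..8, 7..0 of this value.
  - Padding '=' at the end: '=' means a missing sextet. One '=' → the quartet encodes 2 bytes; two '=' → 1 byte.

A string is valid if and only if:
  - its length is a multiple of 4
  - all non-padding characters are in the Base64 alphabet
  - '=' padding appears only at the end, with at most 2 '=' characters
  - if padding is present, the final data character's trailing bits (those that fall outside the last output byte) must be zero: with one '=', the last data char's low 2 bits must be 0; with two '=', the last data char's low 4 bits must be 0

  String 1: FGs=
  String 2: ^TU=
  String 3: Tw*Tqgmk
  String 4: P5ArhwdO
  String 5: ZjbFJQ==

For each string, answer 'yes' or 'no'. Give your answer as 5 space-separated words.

String 1: 'FGs=' → valid
String 2: '^TU=' → invalid (bad char(s): ['^'])
String 3: 'Tw*Tqgmk' → invalid (bad char(s): ['*'])
String 4: 'P5ArhwdO' → valid
String 5: 'ZjbFJQ==' → valid

Answer: yes no no yes yes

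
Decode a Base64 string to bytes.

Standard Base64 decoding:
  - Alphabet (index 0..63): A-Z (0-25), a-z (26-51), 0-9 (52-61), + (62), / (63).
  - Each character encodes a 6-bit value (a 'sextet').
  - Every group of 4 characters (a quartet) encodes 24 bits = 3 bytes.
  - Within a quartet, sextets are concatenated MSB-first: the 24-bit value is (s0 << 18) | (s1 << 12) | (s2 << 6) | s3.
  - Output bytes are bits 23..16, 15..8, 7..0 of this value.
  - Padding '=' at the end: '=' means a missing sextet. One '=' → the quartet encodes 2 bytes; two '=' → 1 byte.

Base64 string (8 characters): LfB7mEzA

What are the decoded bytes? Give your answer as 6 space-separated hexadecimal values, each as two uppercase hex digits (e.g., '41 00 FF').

After char 0 ('L'=11): chars_in_quartet=1 acc=0xB bytes_emitted=0
After char 1 ('f'=31): chars_in_quartet=2 acc=0x2DF bytes_emitted=0
After char 2 ('B'=1): chars_in_quartet=3 acc=0xB7C1 bytes_emitted=0
After char 3 ('7'=59): chars_in_quartet=4 acc=0x2DF07B -> emit 2D F0 7B, reset; bytes_emitted=3
After char 4 ('m'=38): chars_in_quartet=1 acc=0x26 bytes_emitted=3
After char 5 ('E'=4): chars_in_quartet=2 acc=0x984 bytes_emitted=3
After char 6 ('z'=51): chars_in_quartet=3 acc=0x26133 bytes_emitted=3
After char 7 ('A'=0): chars_in_quartet=4 acc=0x984CC0 -> emit 98 4C C0, reset; bytes_emitted=6

Answer: 2D F0 7B 98 4C C0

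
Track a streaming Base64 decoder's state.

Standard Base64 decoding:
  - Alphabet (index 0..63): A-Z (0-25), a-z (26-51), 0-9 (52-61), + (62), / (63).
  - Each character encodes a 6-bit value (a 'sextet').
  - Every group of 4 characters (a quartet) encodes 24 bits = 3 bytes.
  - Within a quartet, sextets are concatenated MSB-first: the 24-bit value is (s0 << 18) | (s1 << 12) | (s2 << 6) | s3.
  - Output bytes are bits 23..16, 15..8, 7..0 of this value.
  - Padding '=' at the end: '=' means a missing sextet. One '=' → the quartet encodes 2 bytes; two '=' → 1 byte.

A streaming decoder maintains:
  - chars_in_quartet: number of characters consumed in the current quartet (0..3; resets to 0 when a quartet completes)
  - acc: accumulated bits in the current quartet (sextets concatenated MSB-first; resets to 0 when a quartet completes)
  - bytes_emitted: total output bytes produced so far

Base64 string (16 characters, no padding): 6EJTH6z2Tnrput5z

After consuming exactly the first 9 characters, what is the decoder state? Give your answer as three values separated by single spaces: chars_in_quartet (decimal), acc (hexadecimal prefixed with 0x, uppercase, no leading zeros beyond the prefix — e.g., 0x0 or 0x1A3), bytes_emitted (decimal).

After char 0 ('6'=58): chars_in_quartet=1 acc=0x3A bytes_emitted=0
After char 1 ('E'=4): chars_in_quartet=2 acc=0xE84 bytes_emitted=0
After char 2 ('J'=9): chars_in_quartet=3 acc=0x3A109 bytes_emitted=0
After char 3 ('T'=19): chars_in_quartet=4 acc=0xE84253 -> emit E8 42 53, reset; bytes_emitted=3
After char 4 ('H'=7): chars_in_quartet=1 acc=0x7 bytes_emitted=3
After char 5 ('6'=58): chars_in_quartet=2 acc=0x1FA bytes_emitted=3
After char 6 ('z'=51): chars_in_quartet=3 acc=0x7EB3 bytes_emitted=3
After char 7 ('2'=54): chars_in_quartet=4 acc=0x1FACF6 -> emit 1F AC F6, reset; bytes_emitted=6
After char 8 ('T'=19): chars_in_quartet=1 acc=0x13 bytes_emitted=6

Answer: 1 0x13 6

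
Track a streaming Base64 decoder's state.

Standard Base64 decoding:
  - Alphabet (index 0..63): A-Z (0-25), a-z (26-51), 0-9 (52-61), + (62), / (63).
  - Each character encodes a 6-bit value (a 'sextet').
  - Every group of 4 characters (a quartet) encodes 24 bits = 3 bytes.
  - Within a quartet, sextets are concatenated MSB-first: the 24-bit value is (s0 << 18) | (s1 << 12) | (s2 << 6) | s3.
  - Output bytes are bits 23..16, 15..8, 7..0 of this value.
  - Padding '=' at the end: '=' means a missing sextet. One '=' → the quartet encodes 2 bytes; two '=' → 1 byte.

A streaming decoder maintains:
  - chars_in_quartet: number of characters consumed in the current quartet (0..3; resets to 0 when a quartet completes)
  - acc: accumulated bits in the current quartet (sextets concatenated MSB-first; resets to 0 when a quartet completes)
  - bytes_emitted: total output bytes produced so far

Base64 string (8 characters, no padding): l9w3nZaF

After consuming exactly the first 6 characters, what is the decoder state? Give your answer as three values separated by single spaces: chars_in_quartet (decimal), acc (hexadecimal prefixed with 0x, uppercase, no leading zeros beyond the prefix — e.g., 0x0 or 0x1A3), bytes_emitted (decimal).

Answer: 2 0x9D9 3

Derivation:
After char 0 ('l'=37): chars_in_quartet=1 acc=0x25 bytes_emitted=0
After char 1 ('9'=61): chars_in_quartet=2 acc=0x97D bytes_emitted=0
After char 2 ('w'=48): chars_in_quartet=3 acc=0x25F70 bytes_emitted=0
After char 3 ('3'=55): chars_in_quartet=4 acc=0x97DC37 -> emit 97 DC 37, reset; bytes_emitted=3
After char 4 ('n'=39): chars_in_quartet=1 acc=0x27 bytes_emitted=3
After char 5 ('Z'=25): chars_in_quartet=2 acc=0x9D9 bytes_emitted=3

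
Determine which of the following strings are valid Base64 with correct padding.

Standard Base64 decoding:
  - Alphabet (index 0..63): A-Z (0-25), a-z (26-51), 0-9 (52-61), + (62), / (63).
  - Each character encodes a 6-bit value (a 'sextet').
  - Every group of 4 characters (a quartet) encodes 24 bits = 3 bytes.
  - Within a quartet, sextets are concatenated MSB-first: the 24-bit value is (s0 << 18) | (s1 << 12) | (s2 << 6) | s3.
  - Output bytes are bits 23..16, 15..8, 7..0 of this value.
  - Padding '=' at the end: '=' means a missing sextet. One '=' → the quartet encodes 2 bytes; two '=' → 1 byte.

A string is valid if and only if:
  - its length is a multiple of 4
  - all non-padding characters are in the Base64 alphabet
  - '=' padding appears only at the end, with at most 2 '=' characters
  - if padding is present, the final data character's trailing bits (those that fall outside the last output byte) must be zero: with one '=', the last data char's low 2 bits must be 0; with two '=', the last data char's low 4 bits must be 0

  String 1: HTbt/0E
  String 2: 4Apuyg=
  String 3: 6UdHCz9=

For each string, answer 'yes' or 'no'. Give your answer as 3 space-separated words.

String 1: 'HTbt/0E' → invalid (len=7 not mult of 4)
String 2: '4Apuyg=' → invalid (len=7 not mult of 4)
String 3: '6UdHCz9=' → invalid (bad trailing bits)

Answer: no no no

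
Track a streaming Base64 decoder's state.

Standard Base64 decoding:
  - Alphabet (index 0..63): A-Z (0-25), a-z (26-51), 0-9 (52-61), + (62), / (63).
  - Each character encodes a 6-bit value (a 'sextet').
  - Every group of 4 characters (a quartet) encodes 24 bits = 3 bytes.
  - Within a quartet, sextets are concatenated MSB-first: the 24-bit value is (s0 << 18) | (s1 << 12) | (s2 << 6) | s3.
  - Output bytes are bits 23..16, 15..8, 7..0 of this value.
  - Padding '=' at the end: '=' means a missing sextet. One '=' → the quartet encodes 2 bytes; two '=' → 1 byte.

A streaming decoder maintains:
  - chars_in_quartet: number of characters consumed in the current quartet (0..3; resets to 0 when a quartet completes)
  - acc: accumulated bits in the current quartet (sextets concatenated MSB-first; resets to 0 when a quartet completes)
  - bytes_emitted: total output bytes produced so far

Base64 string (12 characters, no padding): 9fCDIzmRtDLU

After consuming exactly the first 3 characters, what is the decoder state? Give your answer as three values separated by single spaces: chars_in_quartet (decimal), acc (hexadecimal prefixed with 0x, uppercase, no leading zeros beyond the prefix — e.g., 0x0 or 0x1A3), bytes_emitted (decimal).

After char 0 ('9'=61): chars_in_quartet=1 acc=0x3D bytes_emitted=0
After char 1 ('f'=31): chars_in_quartet=2 acc=0xF5F bytes_emitted=0
After char 2 ('C'=2): chars_in_quartet=3 acc=0x3D7C2 bytes_emitted=0

Answer: 3 0x3D7C2 0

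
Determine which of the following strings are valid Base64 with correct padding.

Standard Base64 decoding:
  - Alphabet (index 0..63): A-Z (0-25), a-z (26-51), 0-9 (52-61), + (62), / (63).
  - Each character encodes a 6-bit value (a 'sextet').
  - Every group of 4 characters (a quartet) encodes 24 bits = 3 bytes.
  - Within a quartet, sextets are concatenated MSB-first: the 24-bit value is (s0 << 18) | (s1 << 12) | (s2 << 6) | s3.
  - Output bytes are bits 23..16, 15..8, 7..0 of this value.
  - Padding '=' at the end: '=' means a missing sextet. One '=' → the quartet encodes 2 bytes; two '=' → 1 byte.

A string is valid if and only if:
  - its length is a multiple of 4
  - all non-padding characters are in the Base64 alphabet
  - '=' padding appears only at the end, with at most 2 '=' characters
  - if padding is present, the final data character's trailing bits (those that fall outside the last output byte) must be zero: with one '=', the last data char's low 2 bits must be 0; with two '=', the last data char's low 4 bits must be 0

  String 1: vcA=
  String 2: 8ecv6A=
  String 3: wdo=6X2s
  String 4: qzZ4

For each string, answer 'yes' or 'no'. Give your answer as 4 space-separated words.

String 1: 'vcA=' → valid
String 2: '8ecv6A=' → invalid (len=7 not mult of 4)
String 3: 'wdo=6X2s' → invalid (bad char(s): ['=']; '=' in middle)
String 4: 'qzZ4' → valid

Answer: yes no no yes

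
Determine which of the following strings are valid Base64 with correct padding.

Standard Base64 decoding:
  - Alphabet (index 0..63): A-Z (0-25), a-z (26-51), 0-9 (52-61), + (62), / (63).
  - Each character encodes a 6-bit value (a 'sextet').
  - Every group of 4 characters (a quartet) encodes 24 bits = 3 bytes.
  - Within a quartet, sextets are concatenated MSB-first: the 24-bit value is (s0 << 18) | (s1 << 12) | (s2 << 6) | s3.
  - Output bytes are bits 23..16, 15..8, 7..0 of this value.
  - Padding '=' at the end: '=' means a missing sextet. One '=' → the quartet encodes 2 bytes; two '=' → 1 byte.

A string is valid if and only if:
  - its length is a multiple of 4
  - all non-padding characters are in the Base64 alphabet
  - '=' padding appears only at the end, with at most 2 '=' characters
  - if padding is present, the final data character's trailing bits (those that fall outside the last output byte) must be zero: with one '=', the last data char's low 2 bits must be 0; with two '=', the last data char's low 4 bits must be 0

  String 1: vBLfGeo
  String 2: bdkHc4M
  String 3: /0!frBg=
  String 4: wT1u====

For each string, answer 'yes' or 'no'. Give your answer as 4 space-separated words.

Answer: no no no no

Derivation:
String 1: 'vBLfGeo' → invalid (len=7 not mult of 4)
String 2: 'bdkHc4M' → invalid (len=7 not mult of 4)
String 3: '/0!frBg=' → invalid (bad char(s): ['!'])
String 4: 'wT1u====' → invalid (4 pad chars (max 2))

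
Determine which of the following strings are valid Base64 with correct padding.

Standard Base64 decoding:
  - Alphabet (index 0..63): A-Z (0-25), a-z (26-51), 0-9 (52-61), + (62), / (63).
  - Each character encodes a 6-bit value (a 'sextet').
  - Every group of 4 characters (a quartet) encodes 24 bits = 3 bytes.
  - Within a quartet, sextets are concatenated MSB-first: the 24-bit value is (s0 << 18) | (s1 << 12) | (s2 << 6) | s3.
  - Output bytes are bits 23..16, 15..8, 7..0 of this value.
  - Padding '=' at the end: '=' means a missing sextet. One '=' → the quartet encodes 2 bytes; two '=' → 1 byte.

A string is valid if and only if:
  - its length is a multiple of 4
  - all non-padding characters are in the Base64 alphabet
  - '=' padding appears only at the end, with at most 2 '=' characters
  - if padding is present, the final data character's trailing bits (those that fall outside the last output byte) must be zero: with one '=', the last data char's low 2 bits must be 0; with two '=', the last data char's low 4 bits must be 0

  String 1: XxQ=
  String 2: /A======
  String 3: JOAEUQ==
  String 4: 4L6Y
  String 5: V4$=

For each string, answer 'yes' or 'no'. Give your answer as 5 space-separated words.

Answer: yes no yes yes no

Derivation:
String 1: 'XxQ=' → valid
String 2: '/A======' → invalid (6 pad chars (max 2))
String 3: 'JOAEUQ==' → valid
String 4: '4L6Y' → valid
String 5: 'V4$=' → invalid (bad char(s): ['$'])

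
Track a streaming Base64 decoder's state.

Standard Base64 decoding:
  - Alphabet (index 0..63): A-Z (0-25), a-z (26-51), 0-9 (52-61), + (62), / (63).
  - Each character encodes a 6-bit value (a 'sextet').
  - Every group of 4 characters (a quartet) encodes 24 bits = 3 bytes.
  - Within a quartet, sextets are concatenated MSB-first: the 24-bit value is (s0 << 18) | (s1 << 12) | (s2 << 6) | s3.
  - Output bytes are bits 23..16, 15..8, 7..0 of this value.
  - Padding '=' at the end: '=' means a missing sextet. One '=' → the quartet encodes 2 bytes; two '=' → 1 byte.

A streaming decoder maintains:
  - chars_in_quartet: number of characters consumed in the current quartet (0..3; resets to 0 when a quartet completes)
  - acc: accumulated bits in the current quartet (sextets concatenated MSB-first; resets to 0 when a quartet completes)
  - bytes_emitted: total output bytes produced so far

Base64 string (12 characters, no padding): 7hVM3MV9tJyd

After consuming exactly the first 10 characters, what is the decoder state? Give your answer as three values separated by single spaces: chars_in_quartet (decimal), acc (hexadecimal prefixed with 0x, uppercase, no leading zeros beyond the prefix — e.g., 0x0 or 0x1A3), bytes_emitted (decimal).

After char 0 ('7'=59): chars_in_quartet=1 acc=0x3B bytes_emitted=0
After char 1 ('h'=33): chars_in_quartet=2 acc=0xEE1 bytes_emitted=0
After char 2 ('V'=21): chars_in_quartet=3 acc=0x3B855 bytes_emitted=0
After char 3 ('M'=12): chars_in_quartet=4 acc=0xEE154C -> emit EE 15 4C, reset; bytes_emitted=3
After char 4 ('3'=55): chars_in_quartet=1 acc=0x37 bytes_emitted=3
After char 5 ('M'=12): chars_in_quartet=2 acc=0xDCC bytes_emitted=3
After char 6 ('V'=21): chars_in_quartet=3 acc=0x37315 bytes_emitted=3
After char 7 ('9'=61): chars_in_quartet=4 acc=0xDCC57D -> emit DC C5 7D, reset; bytes_emitted=6
After char 8 ('t'=45): chars_in_quartet=1 acc=0x2D bytes_emitted=6
After char 9 ('J'=9): chars_in_quartet=2 acc=0xB49 bytes_emitted=6

Answer: 2 0xB49 6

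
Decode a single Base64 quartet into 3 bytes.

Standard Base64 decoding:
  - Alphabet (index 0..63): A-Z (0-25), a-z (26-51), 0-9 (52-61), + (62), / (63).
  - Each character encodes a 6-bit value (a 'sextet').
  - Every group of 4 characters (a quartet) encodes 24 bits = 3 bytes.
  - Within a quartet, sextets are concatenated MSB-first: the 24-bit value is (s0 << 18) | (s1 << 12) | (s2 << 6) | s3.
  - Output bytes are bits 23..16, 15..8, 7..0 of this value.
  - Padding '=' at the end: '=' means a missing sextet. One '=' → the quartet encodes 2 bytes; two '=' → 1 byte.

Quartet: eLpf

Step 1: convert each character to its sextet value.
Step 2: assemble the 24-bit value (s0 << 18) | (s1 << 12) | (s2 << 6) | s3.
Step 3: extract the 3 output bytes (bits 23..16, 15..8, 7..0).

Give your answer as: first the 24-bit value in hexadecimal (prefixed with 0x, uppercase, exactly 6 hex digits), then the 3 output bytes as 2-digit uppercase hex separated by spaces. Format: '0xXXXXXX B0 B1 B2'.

Answer: 0x78BA5F 78 BA 5F

Derivation:
Sextets: e=30, L=11, p=41, f=31
24-bit: (30<<18) | (11<<12) | (41<<6) | 31
      = 0x780000 | 0x00B000 | 0x000A40 | 0x00001F
      = 0x78BA5F
Bytes: (v>>16)&0xFF=78, (v>>8)&0xFF=BA, v&0xFF=5F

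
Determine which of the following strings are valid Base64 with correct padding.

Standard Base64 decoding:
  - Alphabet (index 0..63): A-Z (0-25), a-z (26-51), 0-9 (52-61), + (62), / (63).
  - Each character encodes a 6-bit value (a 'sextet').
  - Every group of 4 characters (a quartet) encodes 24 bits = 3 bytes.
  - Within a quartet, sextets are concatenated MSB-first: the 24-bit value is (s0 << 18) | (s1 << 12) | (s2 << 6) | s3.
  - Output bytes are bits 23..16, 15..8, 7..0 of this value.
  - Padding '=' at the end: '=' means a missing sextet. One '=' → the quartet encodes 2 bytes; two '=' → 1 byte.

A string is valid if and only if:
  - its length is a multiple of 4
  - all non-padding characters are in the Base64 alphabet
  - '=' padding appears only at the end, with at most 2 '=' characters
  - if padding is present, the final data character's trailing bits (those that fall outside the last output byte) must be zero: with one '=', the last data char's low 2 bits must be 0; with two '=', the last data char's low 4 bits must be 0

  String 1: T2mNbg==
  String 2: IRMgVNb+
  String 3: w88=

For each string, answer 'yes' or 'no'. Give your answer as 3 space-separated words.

Answer: yes yes yes

Derivation:
String 1: 'T2mNbg==' → valid
String 2: 'IRMgVNb+' → valid
String 3: 'w88=' → valid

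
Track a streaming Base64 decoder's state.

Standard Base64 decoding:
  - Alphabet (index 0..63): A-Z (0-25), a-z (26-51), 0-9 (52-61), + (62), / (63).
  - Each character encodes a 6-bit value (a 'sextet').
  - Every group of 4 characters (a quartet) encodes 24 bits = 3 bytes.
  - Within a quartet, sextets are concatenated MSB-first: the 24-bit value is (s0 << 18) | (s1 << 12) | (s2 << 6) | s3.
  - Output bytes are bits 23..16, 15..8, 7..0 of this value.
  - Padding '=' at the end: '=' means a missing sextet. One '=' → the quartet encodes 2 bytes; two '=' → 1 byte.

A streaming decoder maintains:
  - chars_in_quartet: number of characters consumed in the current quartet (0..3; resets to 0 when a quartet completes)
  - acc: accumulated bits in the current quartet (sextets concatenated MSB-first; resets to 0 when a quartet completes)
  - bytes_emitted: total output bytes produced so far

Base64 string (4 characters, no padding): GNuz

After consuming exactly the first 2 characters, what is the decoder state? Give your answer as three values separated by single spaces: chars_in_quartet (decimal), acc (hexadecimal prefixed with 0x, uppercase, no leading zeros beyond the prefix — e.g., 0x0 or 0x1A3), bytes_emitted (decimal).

After char 0 ('G'=6): chars_in_quartet=1 acc=0x6 bytes_emitted=0
After char 1 ('N'=13): chars_in_quartet=2 acc=0x18D bytes_emitted=0

Answer: 2 0x18D 0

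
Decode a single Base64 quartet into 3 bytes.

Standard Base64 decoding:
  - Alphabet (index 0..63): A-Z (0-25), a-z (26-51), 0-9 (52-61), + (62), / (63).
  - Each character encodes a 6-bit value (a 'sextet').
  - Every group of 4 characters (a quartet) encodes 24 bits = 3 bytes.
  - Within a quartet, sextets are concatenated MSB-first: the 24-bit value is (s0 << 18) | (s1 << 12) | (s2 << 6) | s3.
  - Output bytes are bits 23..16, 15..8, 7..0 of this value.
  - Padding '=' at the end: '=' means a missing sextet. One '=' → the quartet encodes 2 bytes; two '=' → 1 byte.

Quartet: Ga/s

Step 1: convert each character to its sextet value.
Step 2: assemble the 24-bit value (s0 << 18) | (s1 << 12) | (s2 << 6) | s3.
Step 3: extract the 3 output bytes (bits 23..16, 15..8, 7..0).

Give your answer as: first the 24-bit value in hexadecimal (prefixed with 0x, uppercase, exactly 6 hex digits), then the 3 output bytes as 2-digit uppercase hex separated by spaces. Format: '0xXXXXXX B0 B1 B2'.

Answer: 0x19AFEC 19 AF EC

Derivation:
Sextets: G=6, a=26, /=63, s=44
24-bit: (6<<18) | (26<<12) | (63<<6) | 44
      = 0x180000 | 0x01A000 | 0x000FC0 | 0x00002C
      = 0x19AFEC
Bytes: (v>>16)&0xFF=19, (v>>8)&0xFF=AF, v&0xFF=EC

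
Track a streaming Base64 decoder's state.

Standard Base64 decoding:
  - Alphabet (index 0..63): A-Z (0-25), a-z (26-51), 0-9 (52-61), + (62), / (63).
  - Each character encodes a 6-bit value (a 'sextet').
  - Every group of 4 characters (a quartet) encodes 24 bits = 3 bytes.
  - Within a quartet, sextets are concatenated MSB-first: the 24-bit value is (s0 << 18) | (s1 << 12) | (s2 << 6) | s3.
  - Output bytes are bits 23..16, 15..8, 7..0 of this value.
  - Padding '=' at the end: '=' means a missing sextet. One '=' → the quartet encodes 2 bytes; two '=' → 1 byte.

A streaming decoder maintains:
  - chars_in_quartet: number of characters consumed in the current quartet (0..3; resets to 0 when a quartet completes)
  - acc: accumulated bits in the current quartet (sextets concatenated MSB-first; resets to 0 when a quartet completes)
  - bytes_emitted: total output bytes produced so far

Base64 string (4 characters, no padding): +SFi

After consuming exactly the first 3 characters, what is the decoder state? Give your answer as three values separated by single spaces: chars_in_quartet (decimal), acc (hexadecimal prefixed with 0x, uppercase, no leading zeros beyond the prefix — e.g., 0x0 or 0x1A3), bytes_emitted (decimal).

Answer: 3 0x3E485 0

Derivation:
After char 0 ('+'=62): chars_in_quartet=1 acc=0x3E bytes_emitted=0
After char 1 ('S'=18): chars_in_quartet=2 acc=0xF92 bytes_emitted=0
After char 2 ('F'=5): chars_in_quartet=3 acc=0x3E485 bytes_emitted=0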